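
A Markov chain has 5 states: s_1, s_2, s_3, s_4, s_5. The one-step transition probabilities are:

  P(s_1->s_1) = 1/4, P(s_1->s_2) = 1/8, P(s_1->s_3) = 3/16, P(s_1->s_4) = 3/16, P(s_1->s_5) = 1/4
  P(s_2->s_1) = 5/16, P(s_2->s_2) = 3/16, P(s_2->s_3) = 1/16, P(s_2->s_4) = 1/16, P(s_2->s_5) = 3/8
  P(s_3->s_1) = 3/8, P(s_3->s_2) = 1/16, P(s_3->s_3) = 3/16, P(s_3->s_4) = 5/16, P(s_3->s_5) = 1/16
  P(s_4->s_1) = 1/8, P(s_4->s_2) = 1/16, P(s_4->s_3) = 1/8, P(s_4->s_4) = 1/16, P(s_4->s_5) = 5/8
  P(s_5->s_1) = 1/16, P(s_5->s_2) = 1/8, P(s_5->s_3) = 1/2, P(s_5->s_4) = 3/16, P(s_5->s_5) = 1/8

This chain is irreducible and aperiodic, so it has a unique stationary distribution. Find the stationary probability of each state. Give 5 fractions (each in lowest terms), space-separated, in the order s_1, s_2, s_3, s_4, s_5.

Answer: 17383/80300 1687/16060 9733/40150 14609/80300 20407/80300

Derivation:
The stationary distribution satisfies pi = pi * P, i.e.:
  pi_s_1 = 1/4*pi_s_1 + 5/16*pi_s_2 + 3/8*pi_s_3 + 1/8*pi_s_4 + 1/16*pi_s_5
  pi_s_2 = 1/8*pi_s_1 + 3/16*pi_s_2 + 1/16*pi_s_3 + 1/16*pi_s_4 + 1/8*pi_s_5
  pi_s_3 = 3/16*pi_s_1 + 1/16*pi_s_2 + 3/16*pi_s_3 + 1/8*pi_s_4 + 1/2*pi_s_5
  pi_s_4 = 3/16*pi_s_1 + 1/16*pi_s_2 + 5/16*pi_s_3 + 1/16*pi_s_4 + 3/16*pi_s_5
  pi_s_5 = 1/4*pi_s_1 + 3/8*pi_s_2 + 1/16*pi_s_3 + 5/8*pi_s_4 + 1/8*pi_s_5
with normalization: pi_s_1 + pi_s_2 + pi_s_3 + pi_s_4 + pi_s_5 = 1.

Using the first 4 balance equations plus normalization, the linear system A*pi = b is:
  [-3/4, 5/16, 3/8, 1/8, 1/16] . pi = 0
  [1/8, -13/16, 1/16, 1/16, 1/8] . pi = 0
  [3/16, 1/16, -13/16, 1/8, 1/2] . pi = 0
  [3/16, 1/16, 5/16, -15/16, 3/16] . pi = 0
  [1, 1, 1, 1, 1] . pi = 1

Solving yields:
  pi_s_1 = 17383/80300
  pi_s_2 = 1687/16060
  pi_s_3 = 9733/40150
  pi_s_4 = 14609/80300
  pi_s_5 = 20407/80300

Verification (pi * P):
  17383/80300*1/4 + 1687/16060*5/16 + 9733/40150*3/8 + 14609/80300*1/8 + 20407/80300*1/16 = 17383/80300 = pi_s_1  (ok)
  17383/80300*1/8 + 1687/16060*3/16 + 9733/40150*1/16 + 14609/80300*1/16 + 20407/80300*1/8 = 1687/16060 = pi_s_2  (ok)
  17383/80300*3/16 + 1687/16060*1/16 + 9733/40150*3/16 + 14609/80300*1/8 + 20407/80300*1/2 = 9733/40150 = pi_s_3  (ok)
  17383/80300*3/16 + 1687/16060*1/16 + 9733/40150*5/16 + 14609/80300*1/16 + 20407/80300*3/16 = 14609/80300 = pi_s_4  (ok)
  17383/80300*1/4 + 1687/16060*3/8 + 9733/40150*1/16 + 14609/80300*5/8 + 20407/80300*1/8 = 20407/80300 = pi_s_5  (ok)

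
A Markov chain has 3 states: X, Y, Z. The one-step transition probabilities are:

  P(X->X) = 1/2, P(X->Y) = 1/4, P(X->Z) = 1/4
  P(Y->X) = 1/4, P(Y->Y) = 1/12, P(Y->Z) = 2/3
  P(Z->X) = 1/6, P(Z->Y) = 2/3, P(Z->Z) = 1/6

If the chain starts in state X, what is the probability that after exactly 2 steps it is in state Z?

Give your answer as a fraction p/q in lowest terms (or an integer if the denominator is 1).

Computing P^2 by repeated multiplication:
P^1 =
  X: [1/2, 1/4, 1/4]
  Y: [1/4, 1/12, 2/3]
  Z: [1/6, 2/3, 1/6]
P^2 =
  X: [17/48, 5/16, 1/3]
  Y: [37/144, 37/72, 11/48]
  Z: [5/18, 5/24, 37/72]

(P^2)[X -> Z] = 1/3

Answer: 1/3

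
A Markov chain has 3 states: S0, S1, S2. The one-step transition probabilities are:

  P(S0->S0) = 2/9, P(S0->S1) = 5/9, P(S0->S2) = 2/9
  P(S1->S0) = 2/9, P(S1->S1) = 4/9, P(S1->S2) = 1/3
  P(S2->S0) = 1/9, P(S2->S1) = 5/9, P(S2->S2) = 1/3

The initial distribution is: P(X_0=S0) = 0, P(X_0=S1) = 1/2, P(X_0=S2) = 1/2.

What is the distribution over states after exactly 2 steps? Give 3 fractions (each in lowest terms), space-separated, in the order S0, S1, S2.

Propagating the distribution step by step (d_{t+1} = d_t * P):
d_0 = (S0=0, S1=1/2, S2=1/2)
  d_1[S0] = 0*2/9 + 1/2*2/9 + 1/2*1/9 = 1/6
  d_1[S1] = 0*5/9 + 1/2*4/9 + 1/2*5/9 = 1/2
  d_1[S2] = 0*2/9 + 1/2*1/3 + 1/2*1/3 = 1/3
d_1 = (S0=1/6, S1=1/2, S2=1/3)
  d_2[S0] = 1/6*2/9 + 1/2*2/9 + 1/3*1/9 = 5/27
  d_2[S1] = 1/6*5/9 + 1/2*4/9 + 1/3*5/9 = 1/2
  d_2[S2] = 1/6*2/9 + 1/2*1/3 + 1/3*1/3 = 17/54
d_2 = (S0=5/27, S1=1/2, S2=17/54)

Answer: 5/27 1/2 17/54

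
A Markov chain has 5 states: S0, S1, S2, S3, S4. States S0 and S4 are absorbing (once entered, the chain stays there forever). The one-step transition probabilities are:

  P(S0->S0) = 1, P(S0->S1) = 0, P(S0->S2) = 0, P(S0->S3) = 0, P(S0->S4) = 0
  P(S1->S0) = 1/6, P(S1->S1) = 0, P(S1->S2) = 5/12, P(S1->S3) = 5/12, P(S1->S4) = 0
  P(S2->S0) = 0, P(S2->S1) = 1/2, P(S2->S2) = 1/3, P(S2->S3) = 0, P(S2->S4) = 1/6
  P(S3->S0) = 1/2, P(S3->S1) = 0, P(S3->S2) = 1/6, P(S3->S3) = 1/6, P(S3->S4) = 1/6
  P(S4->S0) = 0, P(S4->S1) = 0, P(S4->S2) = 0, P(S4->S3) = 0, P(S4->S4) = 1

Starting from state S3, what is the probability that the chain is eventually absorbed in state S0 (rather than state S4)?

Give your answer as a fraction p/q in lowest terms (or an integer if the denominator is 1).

Let a_i = P(absorbed in S0 | start in state i).
Boundary conditions: a_S0 = 1, a_S4 = 0.
For each transient state i, a_i = sum_j P(i->j) * a_j:
  a_S1 = 1/6*a_S0 + 0*a_S1 + 5/12*a_S2 + 5/12*a_S3 + 0*a_S4
  a_S2 = 0*a_S0 + 1/2*a_S1 + 1/3*a_S2 + 0*a_S3 + 1/6*a_S4
  a_S3 = 1/2*a_S0 + 0*a_S1 + 1/6*a_S2 + 1/6*a_S3 + 1/6*a_S4

Substituting a_S0 = 1 and a_S4 = 0, rearrange to (I - Q) a = r where r[i] = P(i -> S0):
  [1, -5/12, -5/12] . (a_S1, a_S2, a_S3) = 1/6
  [-1/2, 2/3, 0] . (a_S1, a_S2, a_S3) = 0
  [0, -1/6, 5/6] . (a_S1, a_S2, a_S3) = 1/2

Solving yields:
  a_S1 = 2/3
  a_S2 = 1/2
  a_S3 = 7/10

Starting state is S3, so the absorption probability is a_S3 = 7/10.

Answer: 7/10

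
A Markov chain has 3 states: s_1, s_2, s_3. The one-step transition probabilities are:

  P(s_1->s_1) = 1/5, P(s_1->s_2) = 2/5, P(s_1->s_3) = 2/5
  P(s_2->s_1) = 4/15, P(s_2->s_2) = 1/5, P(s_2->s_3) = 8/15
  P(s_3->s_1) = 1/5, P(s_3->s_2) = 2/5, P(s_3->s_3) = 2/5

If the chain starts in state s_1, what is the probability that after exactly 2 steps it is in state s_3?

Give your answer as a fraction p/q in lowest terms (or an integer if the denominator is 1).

Answer: 34/75

Derivation:
Computing P^2 by repeated multiplication:
P^1 =
  s_1: [1/5, 2/5, 2/5]
  s_2: [4/15, 1/5, 8/15]
  s_3: [1/5, 2/5, 2/5]
P^2 =
  s_1: [17/75, 8/25, 34/75]
  s_2: [16/75, 9/25, 32/75]
  s_3: [17/75, 8/25, 34/75]

(P^2)[s_1 -> s_3] = 34/75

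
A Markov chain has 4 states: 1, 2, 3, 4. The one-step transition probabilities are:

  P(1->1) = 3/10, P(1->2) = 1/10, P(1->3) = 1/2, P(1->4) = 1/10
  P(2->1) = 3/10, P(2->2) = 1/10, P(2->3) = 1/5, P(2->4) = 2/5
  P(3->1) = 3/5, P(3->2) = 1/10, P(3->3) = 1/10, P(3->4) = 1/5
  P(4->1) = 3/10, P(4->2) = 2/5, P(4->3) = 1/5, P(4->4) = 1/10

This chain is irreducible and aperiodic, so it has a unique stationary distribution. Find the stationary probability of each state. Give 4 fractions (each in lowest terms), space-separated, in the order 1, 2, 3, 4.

The stationary distribution satisfies pi = pi * P, i.e.:
  pi_1 = 3/10*pi_1 + 3/10*pi_2 + 3/5*pi_3 + 3/10*pi_4
  pi_2 = 1/10*pi_1 + 1/10*pi_2 + 1/10*pi_3 + 2/5*pi_4
  pi_3 = 1/2*pi_1 + 1/5*pi_2 + 1/10*pi_3 + 1/5*pi_4
  pi_4 = 1/10*pi_1 + 2/5*pi_2 + 1/5*pi_3 + 1/10*pi_4
with normalization: pi_1 + pi_2 + pi_3 + pi_4 = 1.

Using the first 3 balance equations plus normalization, the linear system A*pi = b is:
  [-7/10, 3/10, 3/5, 3/10] . pi = 0
  [1/10, -9/10, 1/10, 2/5] . pi = 0
  [1/2, 1/5, -9/10, 1/5] . pi = 0
  [1, 1, 1, 1] . pi = 1

Solving yields:
  pi_1 = 39/101
  pi_2 = 200/1313
  pi_3 = 29/101
  pi_4 = 229/1313

Verification (pi * P):
  39/101*3/10 + 200/1313*3/10 + 29/101*3/5 + 229/1313*3/10 = 39/101 = pi_1  (ok)
  39/101*1/10 + 200/1313*1/10 + 29/101*1/10 + 229/1313*2/5 = 200/1313 = pi_2  (ok)
  39/101*1/2 + 200/1313*1/5 + 29/101*1/10 + 229/1313*1/5 = 29/101 = pi_3  (ok)
  39/101*1/10 + 200/1313*2/5 + 29/101*1/5 + 229/1313*1/10 = 229/1313 = pi_4  (ok)

Answer: 39/101 200/1313 29/101 229/1313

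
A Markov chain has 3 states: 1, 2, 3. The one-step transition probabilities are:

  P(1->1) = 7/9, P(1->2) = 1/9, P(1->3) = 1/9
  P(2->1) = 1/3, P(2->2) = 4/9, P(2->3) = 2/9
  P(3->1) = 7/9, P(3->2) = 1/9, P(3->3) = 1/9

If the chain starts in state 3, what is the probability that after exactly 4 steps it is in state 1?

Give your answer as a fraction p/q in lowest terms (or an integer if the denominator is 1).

Computing P^4 by repeated multiplication:
P^1 =
  1: [7/9, 1/9, 1/9]
  2: [1/3, 4/9, 2/9]
  3: [7/9, 1/9, 1/9]
P^2 =
  1: [59/81, 4/27, 10/81]
  2: [47/81, 7/27, 13/81]
  3: [59/81, 4/27, 10/81]
P^3 =
  1: [173/243, 13/81, 31/243]
  2: [161/243, 16/81, 34/243]
  3: [173/243, 13/81, 31/243]
P^4 =
  1: [515/729, 40/243, 94/729]
  2: [503/729, 43/243, 97/729]
  3: [515/729, 40/243, 94/729]

(P^4)[3 -> 1] = 515/729

Answer: 515/729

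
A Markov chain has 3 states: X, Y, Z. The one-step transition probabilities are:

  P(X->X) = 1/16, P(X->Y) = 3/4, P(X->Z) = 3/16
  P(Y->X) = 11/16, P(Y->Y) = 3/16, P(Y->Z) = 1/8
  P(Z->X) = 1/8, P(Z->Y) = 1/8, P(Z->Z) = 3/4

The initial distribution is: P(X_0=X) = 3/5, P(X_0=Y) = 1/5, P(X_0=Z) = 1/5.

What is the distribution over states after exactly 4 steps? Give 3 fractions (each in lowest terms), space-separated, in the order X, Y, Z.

Propagating the distribution step by step (d_{t+1} = d_t * P):
d_0 = (X=3/5, Y=1/5, Z=1/5)
  d_1[X] = 3/5*1/16 + 1/5*11/16 + 1/5*1/8 = 1/5
  d_1[Y] = 3/5*3/4 + 1/5*3/16 + 1/5*1/8 = 41/80
  d_1[Z] = 3/5*3/16 + 1/5*1/8 + 1/5*3/4 = 23/80
d_1 = (X=1/5, Y=41/80, Z=23/80)
  d_2[X] = 1/5*1/16 + 41/80*11/16 + 23/80*1/8 = 513/1280
  d_2[Y] = 1/5*3/4 + 41/80*3/16 + 23/80*1/8 = 361/1280
  d_2[Z] = 1/5*3/16 + 41/80*1/8 + 23/80*3/4 = 203/640
d_2 = (X=513/1280, Y=361/1280, Z=203/640)
  d_3[X] = 513/1280*1/16 + 361/1280*11/16 + 203/640*1/8 = 331/1280
  d_3[Y] = 513/1280*3/4 + 361/1280*3/16 + 203/640*1/8 = 8051/20480
  d_3[Z] = 513/1280*3/16 + 361/1280*1/8 + 203/640*3/4 = 7133/20480
d_3 = (X=331/1280, Y=8051/20480, Z=7133/20480)
  d_4[X] = 331/1280*1/16 + 8051/20480*11/16 + 7133/20480*1/8 = 108123/327680
  d_4[Y] = 331/1280*3/4 + 8051/20480*3/16 + 7133/20480*1/8 = 101971/327680
  d_4[Z] = 331/1280*3/16 + 8051/20480*1/8 + 7133/20480*3/4 = 58793/163840
d_4 = (X=108123/327680, Y=101971/327680, Z=58793/163840)

Answer: 108123/327680 101971/327680 58793/163840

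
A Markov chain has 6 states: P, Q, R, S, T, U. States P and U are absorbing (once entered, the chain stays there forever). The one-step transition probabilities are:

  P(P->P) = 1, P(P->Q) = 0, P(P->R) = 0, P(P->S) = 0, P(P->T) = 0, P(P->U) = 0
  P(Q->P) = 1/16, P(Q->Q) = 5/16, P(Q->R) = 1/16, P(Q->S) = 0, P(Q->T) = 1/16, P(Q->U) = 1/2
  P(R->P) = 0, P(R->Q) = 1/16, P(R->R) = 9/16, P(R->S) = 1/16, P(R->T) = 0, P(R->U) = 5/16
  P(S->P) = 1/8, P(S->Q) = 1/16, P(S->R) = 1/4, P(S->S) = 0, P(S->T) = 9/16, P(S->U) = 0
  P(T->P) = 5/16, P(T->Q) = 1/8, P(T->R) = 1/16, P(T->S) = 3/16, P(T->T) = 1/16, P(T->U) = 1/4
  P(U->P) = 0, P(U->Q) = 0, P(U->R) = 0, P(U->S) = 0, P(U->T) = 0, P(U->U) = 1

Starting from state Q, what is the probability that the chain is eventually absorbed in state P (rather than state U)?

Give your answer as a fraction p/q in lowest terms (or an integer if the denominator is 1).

Let a_i = P(absorbed in P | start in state i).
Boundary conditions: a_P = 1, a_U = 0.
For each transient state i, a_i = sum_j P(i->j) * a_j:
  a_Q = 1/16*a_P + 5/16*a_Q + 1/16*a_R + 0*a_S + 1/16*a_T + 1/2*a_U
  a_R = 0*a_P + 1/16*a_Q + 9/16*a_R + 1/16*a_S + 0*a_T + 5/16*a_U
  a_S = 1/8*a_P + 1/16*a_Q + 1/4*a_R + 0*a_S + 9/16*a_T + 0*a_U
  a_T = 5/16*a_P + 1/8*a_Q + 1/16*a_R + 3/16*a_S + 1/16*a_T + 1/4*a_U

Substituting a_P = 1 and a_U = 0, rearrange to (I - Q) a = r where r[i] = P(i -> P):
  [11/16, -1/16, 0, -1/16] . (a_Q, a_R, a_S, a_T) = 1/16
  [-1/16, 7/16, -1/16, 0] . (a_Q, a_R, a_S, a_T) = 0
  [-1/16, -1/4, 1, -9/16] . (a_Q, a_R, a_S, a_T) = 1/8
  [-1/8, -1/16, -3/16, 15/16] . (a_Q, a_R, a_S, a_T) = 5/16

Solving yields:
  a_Q = 2081/15130
  a_R = 579/7565
  a_S = 1205/3026
  a_T = 6603/15130

Starting state is Q, so the absorption probability is a_Q = 2081/15130.

Answer: 2081/15130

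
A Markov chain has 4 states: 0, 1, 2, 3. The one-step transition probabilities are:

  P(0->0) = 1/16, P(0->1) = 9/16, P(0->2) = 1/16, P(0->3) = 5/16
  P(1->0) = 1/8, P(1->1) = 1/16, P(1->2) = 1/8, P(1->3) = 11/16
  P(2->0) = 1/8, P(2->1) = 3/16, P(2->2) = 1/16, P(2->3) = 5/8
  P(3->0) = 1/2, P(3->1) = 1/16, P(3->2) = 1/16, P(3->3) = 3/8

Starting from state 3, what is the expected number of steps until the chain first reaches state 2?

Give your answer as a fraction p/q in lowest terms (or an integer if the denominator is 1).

Let h_i = expected steps to first reach 2 from state i.
Boundary: h_2 = 0.
First-step equations for the other states:
  h_0 = 1 + 1/16*h_0 + 9/16*h_1 + 1/16*h_2 + 5/16*h_3
  h_1 = 1 + 1/8*h_0 + 1/16*h_1 + 1/8*h_2 + 11/16*h_3
  h_3 = 1 + 1/2*h_0 + 1/16*h_1 + 1/16*h_2 + 3/8*h_3

Substituting h_2 = 0 and rearranging gives the linear system (I - Q) h = 1:
  [15/16, -9/16, -5/16] . (h_0, h_1, h_3) = 1
  [-1/8, 15/16, -11/16] . (h_0, h_1, h_3) = 1
  [-1/2, -1/16, 5/8] . (h_0, h_1, h_3) = 1

Solving yields:
  h_0 = 6528/503
  h_1 = 6288/503
  h_3 = 6656/503

Starting state is 3, so the expected hitting time is h_3 = 6656/503.

Answer: 6656/503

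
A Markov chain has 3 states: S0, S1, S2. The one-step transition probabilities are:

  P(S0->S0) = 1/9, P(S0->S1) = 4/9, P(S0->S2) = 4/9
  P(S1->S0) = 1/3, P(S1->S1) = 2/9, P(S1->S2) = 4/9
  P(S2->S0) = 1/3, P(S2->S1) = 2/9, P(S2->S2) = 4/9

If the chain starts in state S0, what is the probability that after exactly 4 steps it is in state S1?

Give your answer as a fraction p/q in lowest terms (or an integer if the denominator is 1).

Computing P^4 by repeated multiplication:
P^1 =
  S0: [1/9, 4/9, 4/9]
  S1: [1/3, 2/9, 4/9]
  S2: [1/3, 2/9, 4/9]
P^2 =
  S0: [25/81, 20/81, 4/9]
  S1: [7/27, 8/27, 4/9]
  S2: [7/27, 8/27, 4/9]
P^3 =
  S0: [193/729, 212/729, 4/9]
  S1: [67/243, 68/243, 4/9]
  S2: [67/243, 68/243, 4/9]
P^4 =
  S0: [1801/6561, 1844/6561, 4/9]
  S1: [595/2187, 620/2187, 4/9]
  S2: [595/2187, 620/2187, 4/9]

(P^4)[S0 -> S1] = 1844/6561

Answer: 1844/6561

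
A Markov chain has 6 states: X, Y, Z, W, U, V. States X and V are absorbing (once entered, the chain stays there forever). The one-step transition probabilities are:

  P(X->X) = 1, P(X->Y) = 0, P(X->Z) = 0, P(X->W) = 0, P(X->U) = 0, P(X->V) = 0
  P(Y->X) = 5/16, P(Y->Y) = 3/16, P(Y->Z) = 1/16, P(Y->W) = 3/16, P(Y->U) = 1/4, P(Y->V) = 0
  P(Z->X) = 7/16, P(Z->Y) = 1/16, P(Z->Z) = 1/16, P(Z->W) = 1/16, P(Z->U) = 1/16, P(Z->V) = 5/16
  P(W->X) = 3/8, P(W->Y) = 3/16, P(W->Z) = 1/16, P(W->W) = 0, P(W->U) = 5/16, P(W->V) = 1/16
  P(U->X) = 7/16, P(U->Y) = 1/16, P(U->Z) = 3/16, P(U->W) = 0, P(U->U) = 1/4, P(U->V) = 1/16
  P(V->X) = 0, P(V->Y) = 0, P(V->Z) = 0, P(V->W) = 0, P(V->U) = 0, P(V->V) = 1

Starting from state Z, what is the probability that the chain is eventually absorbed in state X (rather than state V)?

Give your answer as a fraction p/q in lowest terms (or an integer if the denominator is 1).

Let a_i = P(absorbed in X | start in state i).
Boundary conditions: a_X = 1, a_V = 0.
For each transient state i, a_i = sum_j P(i->j) * a_j:
  a_Y = 5/16*a_X + 3/16*a_Y + 1/16*a_Z + 3/16*a_W + 1/4*a_U + 0*a_V
  a_Z = 7/16*a_X + 1/16*a_Y + 1/16*a_Z + 1/16*a_W + 1/16*a_U + 5/16*a_V
  a_W = 3/8*a_X + 3/16*a_Y + 1/16*a_Z + 0*a_W + 5/16*a_U + 1/16*a_V
  a_U = 7/16*a_X + 1/16*a_Y + 3/16*a_Z + 0*a_W + 1/4*a_U + 1/16*a_V

Substituting a_X = 1 and a_V = 0, rearrange to (I - Q) a = r where r[i] = P(i -> X):
  [13/16, -1/16, -3/16, -1/4] . (a_Y, a_Z, a_W, a_U) = 5/16
  [-1/16, 15/16, -1/16, -1/16] . (a_Y, a_Z, a_W, a_U) = 7/16
  [-3/16, -1/16, 1, -5/16] . (a_Y, a_Z, a_W, a_U) = 3/8
  [-1/16, -3/16, 0, 3/4] . (a_Y, a_Z, a_W, a_U) = 7/16

Solving yields:
  a_Y = 5809/6626
  a_Z = 21039/33130
  a_W = 13812/16565
  a_U = 13503/16565

Starting state is Z, so the absorption probability is a_Z = 21039/33130.

Answer: 21039/33130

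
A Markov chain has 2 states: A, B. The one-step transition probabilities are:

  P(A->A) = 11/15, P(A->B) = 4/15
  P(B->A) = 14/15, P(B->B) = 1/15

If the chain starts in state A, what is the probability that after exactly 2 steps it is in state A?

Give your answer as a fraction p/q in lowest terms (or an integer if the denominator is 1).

Answer: 59/75

Derivation:
Computing P^2 by repeated multiplication:
P^1 =
  A: [11/15, 4/15]
  B: [14/15, 1/15]
P^2 =
  A: [59/75, 16/75]
  B: [56/75, 19/75]

(P^2)[A -> A] = 59/75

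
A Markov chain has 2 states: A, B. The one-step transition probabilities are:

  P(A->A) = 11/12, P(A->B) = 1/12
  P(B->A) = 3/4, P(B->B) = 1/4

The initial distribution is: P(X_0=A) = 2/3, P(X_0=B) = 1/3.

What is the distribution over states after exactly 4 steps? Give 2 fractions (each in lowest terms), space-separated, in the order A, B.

Propagating the distribution step by step (d_{t+1} = d_t * P):
d_0 = (A=2/3, B=1/3)
  d_1[A] = 2/3*11/12 + 1/3*3/4 = 31/36
  d_1[B] = 2/3*1/12 + 1/3*1/4 = 5/36
d_1 = (A=31/36, B=5/36)
  d_2[A] = 31/36*11/12 + 5/36*3/4 = 193/216
  d_2[B] = 31/36*1/12 + 5/36*1/4 = 23/216
d_2 = (A=193/216, B=23/216)
  d_3[A] = 193/216*11/12 + 23/216*3/4 = 1165/1296
  d_3[B] = 193/216*1/12 + 23/216*1/4 = 131/1296
d_3 = (A=1165/1296, B=131/1296)
  d_4[A] = 1165/1296*11/12 + 131/1296*3/4 = 6997/7776
  d_4[B] = 1165/1296*1/12 + 131/1296*1/4 = 779/7776
d_4 = (A=6997/7776, B=779/7776)

Answer: 6997/7776 779/7776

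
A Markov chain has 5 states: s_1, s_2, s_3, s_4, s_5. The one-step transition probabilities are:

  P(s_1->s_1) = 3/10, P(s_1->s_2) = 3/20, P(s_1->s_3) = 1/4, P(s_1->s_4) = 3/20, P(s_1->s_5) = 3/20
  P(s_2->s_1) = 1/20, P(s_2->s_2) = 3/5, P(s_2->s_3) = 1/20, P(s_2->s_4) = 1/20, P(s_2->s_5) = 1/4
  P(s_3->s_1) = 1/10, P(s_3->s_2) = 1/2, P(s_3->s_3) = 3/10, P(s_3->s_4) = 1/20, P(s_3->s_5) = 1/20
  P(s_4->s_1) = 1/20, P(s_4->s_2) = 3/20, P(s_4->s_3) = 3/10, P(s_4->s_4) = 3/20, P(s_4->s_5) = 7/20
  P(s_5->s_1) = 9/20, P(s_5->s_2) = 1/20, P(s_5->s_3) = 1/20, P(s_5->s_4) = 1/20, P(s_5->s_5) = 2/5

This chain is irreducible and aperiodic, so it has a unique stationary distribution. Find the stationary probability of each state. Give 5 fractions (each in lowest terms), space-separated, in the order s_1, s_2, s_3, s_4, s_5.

Answer: 1019/4928 23839/73920 10939/73920 387/4928 4513/18480

Derivation:
The stationary distribution satisfies pi = pi * P, i.e.:
  pi_s_1 = 3/10*pi_s_1 + 1/20*pi_s_2 + 1/10*pi_s_3 + 1/20*pi_s_4 + 9/20*pi_s_5
  pi_s_2 = 3/20*pi_s_1 + 3/5*pi_s_2 + 1/2*pi_s_3 + 3/20*pi_s_4 + 1/20*pi_s_5
  pi_s_3 = 1/4*pi_s_1 + 1/20*pi_s_2 + 3/10*pi_s_3 + 3/10*pi_s_4 + 1/20*pi_s_5
  pi_s_4 = 3/20*pi_s_1 + 1/20*pi_s_2 + 1/20*pi_s_3 + 3/20*pi_s_4 + 1/20*pi_s_5
  pi_s_5 = 3/20*pi_s_1 + 1/4*pi_s_2 + 1/20*pi_s_3 + 7/20*pi_s_4 + 2/5*pi_s_5
with normalization: pi_s_1 + pi_s_2 + pi_s_3 + pi_s_4 + pi_s_5 = 1.

Using the first 4 balance equations plus normalization, the linear system A*pi = b is:
  [-7/10, 1/20, 1/10, 1/20, 9/20] . pi = 0
  [3/20, -2/5, 1/2, 3/20, 1/20] . pi = 0
  [1/4, 1/20, -7/10, 3/10, 1/20] . pi = 0
  [3/20, 1/20, 1/20, -17/20, 1/20] . pi = 0
  [1, 1, 1, 1, 1] . pi = 1

Solving yields:
  pi_s_1 = 1019/4928
  pi_s_2 = 23839/73920
  pi_s_3 = 10939/73920
  pi_s_4 = 387/4928
  pi_s_5 = 4513/18480

Verification (pi * P):
  1019/4928*3/10 + 23839/73920*1/20 + 10939/73920*1/10 + 387/4928*1/20 + 4513/18480*9/20 = 1019/4928 = pi_s_1  (ok)
  1019/4928*3/20 + 23839/73920*3/5 + 10939/73920*1/2 + 387/4928*3/20 + 4513/18480*1/20 = 23839/73920 = pi_s_2  (ok)
  1019/4928*1/4 + 23839/73920*1/20 + 10939/73920*3/10 + 387/4928*3/10 + 4513/18480*1/20 = 10939/73920 = pi_s_3  (ok)
  1019/4928*3/20 + 23839/73920*1/20 + 10939/73920*1/20 + 387/4928*3/20 + 4513/18480*1/20 = 387/4928 = pi_s_4  (ok)
  1019/4928*3/20 + 23839/73920*1/4 + 10939/73920*1/20 + 387/4928*7/20 + 4513/18480*2/5 = 4513/18480 = pi_s_5  (ok)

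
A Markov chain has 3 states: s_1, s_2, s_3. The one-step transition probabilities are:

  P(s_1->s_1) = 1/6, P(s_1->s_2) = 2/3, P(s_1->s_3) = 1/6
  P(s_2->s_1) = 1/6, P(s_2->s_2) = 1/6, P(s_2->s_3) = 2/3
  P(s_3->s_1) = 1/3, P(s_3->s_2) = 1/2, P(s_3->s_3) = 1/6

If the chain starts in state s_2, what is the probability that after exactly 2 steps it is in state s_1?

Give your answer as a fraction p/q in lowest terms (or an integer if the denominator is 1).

Computing P^2 by repeated multiplication:
P^1 =
  s_1: [1/6, 2/3, 1/6]
  s_2: [1/6, 1/6, 2/3]
  s_3: [1/3, 1/2, 1/6]
P^2 =
  s_1: [7/36, 11/36, 1/2]
  s_2: [5/18, 17/36, 1/4]
  s_3: [7/36, 7/18, 5/12]

(P^2)[s_2 -> s_1] = 5/18

Answer: 5/18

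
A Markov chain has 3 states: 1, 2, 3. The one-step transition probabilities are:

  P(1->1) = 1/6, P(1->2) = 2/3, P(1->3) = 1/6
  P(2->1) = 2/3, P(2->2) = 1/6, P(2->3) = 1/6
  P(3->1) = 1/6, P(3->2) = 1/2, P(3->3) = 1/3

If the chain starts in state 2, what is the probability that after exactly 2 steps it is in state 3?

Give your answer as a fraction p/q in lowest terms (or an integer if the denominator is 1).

Computing P^2 by repeated multiplication:
P^1 =
  1: [1/6, 2/3, 1/6]
  2: [2/3, 1/6, 1/6]
  3: [1/6, 1/2, 1/3]
P^2 =
  1: [1/2, 11/36, 7/36]
  2: [1/4, 5/9, 7/36]
  3: [5/12, 13/36, 2/9]

(P^2)[2 -> 3] = 7/36

Answer: 7/36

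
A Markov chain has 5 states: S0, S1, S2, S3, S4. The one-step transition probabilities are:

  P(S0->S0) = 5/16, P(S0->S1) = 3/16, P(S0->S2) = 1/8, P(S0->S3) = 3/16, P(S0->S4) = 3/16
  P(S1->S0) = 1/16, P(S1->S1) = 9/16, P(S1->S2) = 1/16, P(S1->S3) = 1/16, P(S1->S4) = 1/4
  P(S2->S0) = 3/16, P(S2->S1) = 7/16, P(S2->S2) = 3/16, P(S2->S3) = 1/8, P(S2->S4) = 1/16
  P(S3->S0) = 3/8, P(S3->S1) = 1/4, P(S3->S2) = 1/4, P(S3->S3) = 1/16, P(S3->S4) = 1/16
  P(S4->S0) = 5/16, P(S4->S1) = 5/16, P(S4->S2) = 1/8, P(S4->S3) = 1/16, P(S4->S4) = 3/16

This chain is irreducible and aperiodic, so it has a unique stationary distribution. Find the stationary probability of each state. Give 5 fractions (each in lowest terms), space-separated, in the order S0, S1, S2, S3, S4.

The stationary distribution satisfies pi = pi * P, i.e.:
  pi_S0 = 5/16*pi_S0 + 1/16*pi_S1 + 3/16*pi_S2 + 3/8*pi_S3 + 5/16*pi_S4
  pi_S1 = 3/16*pi_S0 + 9/16*pi_S1 + 7/16*pi_S2 + 1/4*pi_S3 + 5/16*pi_S4
  pi_S2 = 1/8*pi_S0 + 1/16*pi_S1 + 3/16*pi_S2 + 1/4*pi_S3 + 1/8*pi_S4
  pi_S3 = 3/16*pi_S0 + 1/16*pi_S1 + 1/8*pi_S2 + 1/16*pi_S3 + 1/16*pi_S4
  pi_S4 = 3/16*pi_S0 + 1/4*pi_S1 + 1/16*pi_S2 + 1/16*pi_S3 + 3/16*pi_S4
with normalization: pi_S0 + pi_S1 + pi_S2 + pi_S3 + pi_S4 = 1.

Using the first 4 balance equations plus normalization, the linear system A*pi = b is:
  [-11/16, 1/16, 3/16, 3/8, 5/16] . pi = 0
  [3/16, -7/16, 7/16, 1/4, 5/16] . pi = 0
  [1/8, 1/16, -13/16, 1/4, 1/8] . pi = 0
  [3/16, 1/16, 1/8, -15/16, 1/16] . pi = 0
  [1, 1, 1, 1, 1] . pi = 1

Solving yields:
  pi_S0 = 4507/21999
  pi_S1 = 2893/7333
  pi_S2 = 2635/21999
  pi_S3 = 701/7333
  pi_S4 = 4075/21999

Verification (pi * P):
  4507/21999*5/16 + 2893/7333*1/16 + 2635/21999*3/16 + 701/7333*3/8 + 4075/21999*5/16 = 4507/21999 = pi_S0  (ok)
  4507/21999*3/16 + 2893/7333*9/16 + 2635/21999*7/16 + 701/7333*1/4 + 4075/21999*5/16 = 2893/7333 = pi_S1  (ok)
  4507/21999*1/8 + 2893/7333*1/16 + 2635/21999*3/16 + 701/7333*1/4 + 4075/21999*1/8 = 2635/21999 = pi_S2  (ok)
  4507/21999*3/16 + 2893/7333*1/16 + 2635/21999*1/8 + 701/7333*1/16 + 4075/21999*1/16 = 701/7333 = pi_S3  (ok)
  4507/21999*3/16 + 2893/7333*1/4 + 2635/21999*1/16 + 701/7333*1/16 + 4075/21999*3/16 = 4075/21999 = pi_S4  (ok)

Answer: 4507/21999 2893/7333 2635/21999 701/7333 4075/21999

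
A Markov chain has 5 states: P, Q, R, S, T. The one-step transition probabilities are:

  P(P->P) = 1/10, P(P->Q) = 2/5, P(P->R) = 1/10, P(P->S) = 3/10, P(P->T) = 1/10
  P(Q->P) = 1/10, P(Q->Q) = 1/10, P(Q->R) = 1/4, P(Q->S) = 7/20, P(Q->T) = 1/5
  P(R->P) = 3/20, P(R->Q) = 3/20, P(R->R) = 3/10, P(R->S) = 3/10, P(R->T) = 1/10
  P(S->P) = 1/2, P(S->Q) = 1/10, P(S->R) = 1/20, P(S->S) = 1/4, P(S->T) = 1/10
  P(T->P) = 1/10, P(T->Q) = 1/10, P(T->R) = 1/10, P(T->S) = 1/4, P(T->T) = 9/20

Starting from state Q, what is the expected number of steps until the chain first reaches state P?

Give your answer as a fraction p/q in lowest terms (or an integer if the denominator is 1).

Answer: 10040/2261

Derivation:
Let h_i = expected steps to first reach P from state i.
Boundary: h_P = 0.
First-step equations for the other states:
  h_Q = 1 + 1/10*h_P + 1/10*h_Q + 1/4*h_R + 7/20*h_S + 1/5*h_T
  h_R = 1 + 3/20*h_P + 3/20*h_Q + 3/10*h_R + 3/10*h_S + 1/10*h_T
  h_S = 1 + 1/2*h_P + 1/10*h_Q + 1/20*h_R + 1/4*h_S + 1/10*h_T
  h_T = 1 + 1/10*h_P + 1/10*h_Q + 1/10*h_R + 1/4*h_S + 9/20*h_T

Substituting h_P = 0 and rearranging gives the linear system (I - Q) h = 1:
  [9/10, -1/4, -7/20, -1/5] . (h_Q, h_R, h_S, h_T) = 1
  [-3/20, 7/10, -3/10, -1/10] . (h_Q, h_R, h_S, h_T) = 1
  [-1/10, -1/20, 3/4, -1/10] . (h_Q, h_R, h_S, h_T) = 1
  [-1/10, -1/10, -1/4, 11/20] . (h_Q, h_R, h_S, h_T) = 1

Solving yields:
  h_Q = 10040/2261
  h_R = 28930/6783
  h_S = 6410/2261
  h_T = 31810/6783

Starting state is Q, so the expected hitting time is h_Q = 10040/2261.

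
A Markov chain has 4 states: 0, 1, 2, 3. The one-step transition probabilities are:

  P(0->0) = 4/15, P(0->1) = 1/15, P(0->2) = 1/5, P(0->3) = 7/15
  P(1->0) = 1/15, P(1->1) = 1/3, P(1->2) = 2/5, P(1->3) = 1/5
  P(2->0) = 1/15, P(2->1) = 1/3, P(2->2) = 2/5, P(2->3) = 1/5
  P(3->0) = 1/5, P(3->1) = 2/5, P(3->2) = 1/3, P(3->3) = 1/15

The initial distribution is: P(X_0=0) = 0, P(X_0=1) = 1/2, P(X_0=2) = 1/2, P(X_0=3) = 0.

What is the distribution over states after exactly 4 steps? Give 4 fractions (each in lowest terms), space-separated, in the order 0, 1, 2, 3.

Answer: 5894/50625 16028/50625 18416/50625 127/625

Derivation:
Propagating the distribution step by step (d_{t+1} = d_t * P):
d_0 = (0=0, 1=1/2, 2=1/2, 3=0)
  d_1[0] = 0*4/15 + 1/2*1/15 + 1/2*1/15 + 0*1/5 = 1/15
  d_1[1] = 0*1/15 + 1/2*1/3 + 1/2*1/3 + 0*2/5 = 1/3
  d_1[2] = 0*1/5 + 1/2*2/5 + 1/2*2/5 + 0*1/3 = 2/5
  d_1[3] = 0*7/15 + 1/2*1/5 + 1/2*1/5 + 0*1/15 = 1/5
d_1 = (0=1/15, 1=1/3, 2=2/5, 3=1/5)
  d_2[0] = 1/15*4/15 + 1/3*1/15 + 2/5*1/15 + 1/5*1/5 = 8/75
  d_2[1] = 1/15*1/15 + 1/3*1/3 + 2/5*1/3 + 1/5*2/5 = 74/225
  d_2[2] = 1/15*1/5 + 1/3*2/5 + 2/5*2/5 + 1/5*1/3 = 28/75
  d_2[3] = 1/15*7/15 + 1/3*1/5 + 2/5*1/5 + 1/5*1/15 = 43/225
d_2 = (0=8/75, 1=74/225, 2=28/75, 3=43/225)
  d_3[0] = 8/75*4/15 + 74/225*1/15 + 28/75*1/15 + 43/225*1/5 = 383/3375
  d_3[1] = 8/75*1/15 + 74/225*1/3 + 28/75*1/3 + 43/225*2/5 = 1072/3375
  d_3[2] = 8/75*1/5 + 74/225*2/5 + 28/75*2/5 + 43/225*1/3 = 247/675
  d_3[3] = 8/75*7/15 + 74/225*1/5 + 28/75*1/5 + 43/225*1/15 = 137/675
d_3 = (0=383/3375, 1=1072/3375, 2=247/675, 3=137/675)
  d_4[0] = 383/3375*4/15 + 1072/3375*1/15 + 247/675*1/15 + 137/675*1/5 = 5894/50625
  d_4[1] = 383/3375*1/15 + 1072/3375*1/3 + 247/675*1/3 + 137/675*2/5 = 16028/50625
  d_4[2] = 383/3375*1/5 + 1072/3375*2/5 + 247/675*2/5 + 137/675*1/3 = 18416/50625
  d_4[3] = 383/3375*7/15 + 1072/3375*1/5 + 247/675*1/5 + 137/675*1/15 = 127/625
d_4 = (0=5894/50625, 1=16028/50625, 2=18416/50625, 3=127/625)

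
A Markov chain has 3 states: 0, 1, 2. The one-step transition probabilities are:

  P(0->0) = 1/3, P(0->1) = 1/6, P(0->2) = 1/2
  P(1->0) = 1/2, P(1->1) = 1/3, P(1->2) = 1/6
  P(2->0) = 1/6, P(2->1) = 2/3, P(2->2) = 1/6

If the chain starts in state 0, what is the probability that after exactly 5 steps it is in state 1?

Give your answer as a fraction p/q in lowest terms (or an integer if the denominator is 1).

Computing P^5 by repeated multiplication:
P^1 =
  0: [1/3, 1/6, 1/2]
  1: [1/2, 1/3, 1/6]
  2: [1/6, 2/3, 1/6]
P^2 =
  0: [5/18, 4/9, 5/18]
  1: [13/36, 11/36, 1/3]
  2: [5/12, 13/36, 2/9]
P^3 =
  0: [13/36, 41/108, 7/27]
  1: [71/216, 83/216, 31/108]
  2: [77/216, 73/216, 11/36]
P^4 =
  0: [229/648, 233/648, 31/108]
  1: [151/432, 485/1296, 179/648]
  2: [439/1296, 487/1296, 185/648]
P^5 =
  0: [1343/3888, 1439/3888, 553/1944]
  1: [2719/7776, 2855/7776, 367/1296]
  2: [301/864, 2893/7776, 1087/3888]

(P^5)[0 -> 1] = 1439/3888

Answer: 1439/3888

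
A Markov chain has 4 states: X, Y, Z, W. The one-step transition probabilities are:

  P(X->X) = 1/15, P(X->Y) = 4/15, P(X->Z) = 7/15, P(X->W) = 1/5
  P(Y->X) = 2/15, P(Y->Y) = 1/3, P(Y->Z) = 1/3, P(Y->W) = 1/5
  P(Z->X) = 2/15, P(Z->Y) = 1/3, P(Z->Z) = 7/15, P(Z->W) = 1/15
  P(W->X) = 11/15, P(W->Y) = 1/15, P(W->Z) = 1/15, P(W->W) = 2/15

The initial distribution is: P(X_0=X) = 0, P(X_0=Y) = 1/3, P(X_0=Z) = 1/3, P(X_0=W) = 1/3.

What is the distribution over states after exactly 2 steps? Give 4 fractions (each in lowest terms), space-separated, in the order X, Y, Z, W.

Propagating the distribution step by step (d_{t+1} = d_t * P):
d_0 = (X=0, Y=1/3, Z=1/3, W=1/3)
  d_1[X] = 0*1/15 + 1/3*2/15 + 1/3*2/15 + 1/3*11/15 = 1/3
  d_1[Y] = 0*4/15 + 1/3*1/3 + 1/3*1/3 + 1/3*1/15 = 11/45
  d_1[Z] = 0*7/15 + 1/3*1/3 + 1/3*7/15 + 1/3*1/15 = 13/45
  d_1[W] = 0*1/5 + 1/3*1/5 + 1/3*1/15 + 1/3*2/15 = 2/15
d_1 = (X=1/3, Y=11/45, Z=13/45, W=2/15)
  d_2[X] = 1/3*1/15 + 11/45*2/15 + 13/45*2/15 + 2/15*11/15 = 43/225
  d_2[Y] = 1/3*4/15 + 11/45*1/3 + 13/45*1/3 + 2/15*1/15 = 62/225
  d_2[Z] = 1/3*7/15 + 11/45*1/3 + 13/45*7/15 + 2/15*1/15 = 257/675
  d_2[W] = 1/3*1/5 + 11/45*1/5 + 13/45*1/15 + 2/15*2/15 = 103/675
d_2 = (X=43/225, Y=62/225, Z=257/675, W=103/675)

Answer: 43/225 62/225 257/675 103/675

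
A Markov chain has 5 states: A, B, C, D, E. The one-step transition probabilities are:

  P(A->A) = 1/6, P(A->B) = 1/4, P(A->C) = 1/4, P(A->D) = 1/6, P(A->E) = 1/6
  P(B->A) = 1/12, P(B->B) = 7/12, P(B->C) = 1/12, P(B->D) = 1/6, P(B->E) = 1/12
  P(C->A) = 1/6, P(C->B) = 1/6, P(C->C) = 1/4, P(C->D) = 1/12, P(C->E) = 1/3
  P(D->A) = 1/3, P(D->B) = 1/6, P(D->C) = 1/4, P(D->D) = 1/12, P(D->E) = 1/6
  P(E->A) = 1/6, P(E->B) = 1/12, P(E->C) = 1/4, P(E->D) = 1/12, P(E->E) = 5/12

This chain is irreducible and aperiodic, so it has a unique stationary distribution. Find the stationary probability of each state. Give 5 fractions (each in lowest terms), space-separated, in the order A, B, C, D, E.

The stationary distribution satisfies pi = pi * P, i.e.:
  pi_A = 1/6*pi_A + 1/12*pi_B + 1/6*pi_C + 1/3*pi_D + 1/6*pi_E
  pi_B = 1/4*pi_A + 7/12*pi_B + 1/6*pi_C + 1/6*pi_D + 1/12*pi_E
  pi_C = 1/4*pi_A + 1/12*pi_B + 1/4*pi_C + 1/4*pi_D + 1/4*pi_E
  pi_D = 1/6*pi_A + 1/6*pi_B + 1/12*pi_C + 1/12*pi_D + 1/12*pi_E
  pi_E = 1/6*pi_A + 1/12*pi_B + 1/3*pi_C + 1/6*pi_D + 5/12*pi_E
with normalization: pi_A + pi_B + pi_C + pi_D + pi_E = 1.

Using the first 4 balance equations plus normalization, the linear system A*pi = b is:
  [-5/6, 1/12, 1/6, 1/3, 1/6] . pi = 0
  [1/4, -5/12, 1/6, 1/6, 1/12] . pi = 0
  [1/4, 1/12, -3/4, 1/4, 1/4] . pi = 0
  [1/6, 1/6, 1/12, -11/12, 1/12] . pi = 0
  [1, 1, 1, 1, 1] . pi = 1

Solving yields:
  pi_A = 869/5308
  pi_B = 1461/5308
  pi_C = 2167/10616
  pi_D = 1273/10616
  pi_E = 629/2654

Verification (pi * P):
  869/5308*1/6 + 1461/5308*1/12 + 2167/10616*1/6 + 1273/10616*1/3 + 629/2654*1/6 = 869/5308 = pi_A  (ok)
  869/5308*1/4 + 1461/5308*7/12 + 2167/10616*1/6 + 1273/10616*1/6 + 629/2654*1/12 = 1461/5308 = pi_B  (ok)
  869/5308*1/4 + 1461/5308*1/12 + 2167/10616*1/4 + 1273/10616*1/4 + 629/2654*1/4 = 2167/10616 = pi_C  (ok)
  869/5308*1/6 + 1461/5308*1/6 + 2167/10616*1/12 + 1273/10616*1/12 + 629/2654*1/12 = 1273/10616 = pi_D  (ok)
  869/5308*1/6 + 1461/5308*1/12 + 2167/10616*1/3 + 1273/10616*1/6 + 629/2654*5/12 = 629/2654 = pi_E  (ok)

Answer: 869/5308 1461/5308 2167/10616 1273/10616 629/2654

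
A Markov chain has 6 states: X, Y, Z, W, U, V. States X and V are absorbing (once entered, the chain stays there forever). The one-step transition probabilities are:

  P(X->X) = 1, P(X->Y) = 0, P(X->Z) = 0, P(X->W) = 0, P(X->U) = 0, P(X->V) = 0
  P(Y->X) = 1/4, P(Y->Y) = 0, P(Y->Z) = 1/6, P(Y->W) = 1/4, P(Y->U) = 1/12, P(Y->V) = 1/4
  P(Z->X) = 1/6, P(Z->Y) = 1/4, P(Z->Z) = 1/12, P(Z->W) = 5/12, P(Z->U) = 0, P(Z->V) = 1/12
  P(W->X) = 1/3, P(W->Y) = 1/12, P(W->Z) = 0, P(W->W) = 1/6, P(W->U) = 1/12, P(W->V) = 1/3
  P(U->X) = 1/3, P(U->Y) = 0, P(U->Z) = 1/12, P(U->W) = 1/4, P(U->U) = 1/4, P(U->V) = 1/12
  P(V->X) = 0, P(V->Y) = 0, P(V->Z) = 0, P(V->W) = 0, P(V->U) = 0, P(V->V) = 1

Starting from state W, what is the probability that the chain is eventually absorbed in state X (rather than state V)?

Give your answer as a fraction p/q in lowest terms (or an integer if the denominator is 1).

Answer: 160/307

Derivation:
Let a_i = P(absorbed in X | start in state i).
Boundary conditions: a_X = 1, a_V = 0.
For each transient state i, a_i = sum_j P(i->j) * a_j:
  a_Y = 1/4*a_X + 0*a_Y + 1/6*a_Z + 1/4*a_W + 1/12*a_U + 1/4*a_V
  a_Z = 1/6*a_X + 1/4*a_Y + 1/12*a_Z + 5/12*a_W + 0*a_U + 1/12*a_V
  a_W = 1/3*a_X + 1/12*a_Y + 0*a_Z + 1/6*a_W + 1/12*a_U + 1/3*a_V
  a_U = 1/3*a_X + 0*a_Y + 1/12*a_Z + 1/4*a_W + 1/4*a_U + 1/12*a_V

Substituting a_X = 1 and a_V = 0, rearrange to (I - Q) a = r where r[i] = P(i -> X):
  [1, -1/6, -1/4, -1/12] . (a_Y, a_Z, a_W, a_U) = 1/4
  [-1/4, 11/12, -5/12, 0] . (a_Y, a_Z, a_W, a_U) = 1/6
  [-1/12, 0, 5/6, -1/12] . (a_Y, a_Z, a_W, a_U) = 1/3
  [0, -1/12, -1/4, 3/4] . (a_Y, a_Z, a_W, a_U) = 1/3

Solving yields:
  a_Y = 163/307
  a_Z = 173/307
  a_W = 160/307
  a_U = 209/307

Starting state is W, so the absorption probability is a_W = 160/307.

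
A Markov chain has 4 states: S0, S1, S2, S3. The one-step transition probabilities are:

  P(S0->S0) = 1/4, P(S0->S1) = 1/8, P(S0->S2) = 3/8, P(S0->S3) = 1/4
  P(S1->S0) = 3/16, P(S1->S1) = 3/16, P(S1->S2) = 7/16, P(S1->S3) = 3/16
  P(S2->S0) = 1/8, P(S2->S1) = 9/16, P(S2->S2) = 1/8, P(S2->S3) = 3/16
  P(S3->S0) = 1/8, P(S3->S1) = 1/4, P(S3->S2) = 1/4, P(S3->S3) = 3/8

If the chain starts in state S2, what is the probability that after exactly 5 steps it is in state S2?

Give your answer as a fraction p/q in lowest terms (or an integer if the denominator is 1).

Computing P^5 by repeated multiplication:
P^1 =
  S0: [1/4, 1/8, 3/8, 1/4]
  S1: [3/16, 3/16, 7/16, 3/16]
  S2: [1/8, 9/16, 1/8, 3/16]
  S3: [1/8, 1/4, 1/4, 3/8]
P^2 =
  S0: [21/128, 21/64, 33/128, 1/4]
  S1: [41/256, 45/128, 65/256, 15/64]
  S2: [45/256, 61/256, 91/256, 59/256]
  S3: [5/32, 19/64, 9/32, 17/64]
P^3 =
  S0: [85/512, 593/2048, 307/1024, 501/2048]
  S1: [171/1024, 1177/4096, 623/2048, 989/4096]
  S2: [663/4096, 83/256, 1115/4096, 495/2048]
  S3: [167/1024, 307/1024, 297/1024, 253/1024]
P^4 =
  S0: [5369/32768, 9989/32768, 9423/32768, 7987/32768]
  S1: [10737/65536, 20069/65536, 18791/65536, 15939/65536]
  S2: [5423/32768, 19305/65536, 2433/8192, 15921/65536]
  S3: [2689/16384, 1235/4096, 4757/16384, 1999/8192]
P^5 =
  S0: [86263/524288, 39365/131072, 152931/524288, 63817/262144]
  S1: [172615/1048576, 78639/262144, 306243/1048576, 127581/524288]
  S2: [172069/1048576, 318467/1048576, 302823/1048576, 255217/1048576]
  S3: [21543/131072, 79003/262144, 19055/65536, 63835/262144]

(P^5)[S2 -> S2] = 302823/1048576

Answer: 302823/1048576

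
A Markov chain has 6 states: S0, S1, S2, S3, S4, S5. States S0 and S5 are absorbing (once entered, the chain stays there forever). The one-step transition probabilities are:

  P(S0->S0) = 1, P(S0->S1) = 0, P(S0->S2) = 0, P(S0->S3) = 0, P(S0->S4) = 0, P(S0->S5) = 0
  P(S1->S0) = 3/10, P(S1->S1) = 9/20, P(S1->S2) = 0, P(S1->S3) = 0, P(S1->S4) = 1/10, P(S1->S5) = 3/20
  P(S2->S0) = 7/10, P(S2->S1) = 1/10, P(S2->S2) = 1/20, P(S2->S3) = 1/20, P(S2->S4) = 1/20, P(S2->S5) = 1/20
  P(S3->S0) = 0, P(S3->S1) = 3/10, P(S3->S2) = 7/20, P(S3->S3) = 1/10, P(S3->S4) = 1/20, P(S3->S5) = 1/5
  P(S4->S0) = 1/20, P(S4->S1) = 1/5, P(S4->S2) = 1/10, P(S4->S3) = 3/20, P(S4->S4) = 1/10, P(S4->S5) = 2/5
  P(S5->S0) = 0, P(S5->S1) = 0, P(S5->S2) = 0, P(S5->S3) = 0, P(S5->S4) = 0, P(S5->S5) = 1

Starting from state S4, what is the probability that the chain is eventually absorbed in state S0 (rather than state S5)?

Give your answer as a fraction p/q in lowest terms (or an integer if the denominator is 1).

Let a_i = P(absorbed in S0 | start in state i).
Boundary conditions: a_S0 = 1, a_S5 = 0.
For each transient state i, a_i = sum_j P(i->j) * a_j:
  a_S1 = 3/10*a_S0 + 9/20*a_S1 + 0*a_S2 + 0*a_S3 + 1/10*a_S4 + 3/20*a_S5
  a_S2 = 7/10*a_S0 + 1/10*a_S1 + 1/20*a_S2 + 1/20*a_S3 + 1/20*a_S4 + 1/20*a_S5
  a_S3 = 0*a_S0 + 3/10*a_S1 + 7/20*a_S2 + 1/10*a_S3 + 1/20*a_S4 + 1/5*a_S5
  a_S4 = 1/20*a_S0 + 1/5*a_S1 + 1/10*a_S2 + 3/20*a_S3 + 1/10*a_S4 + 2/5*a_S5

Substituting a_S0 = 1 and a_S5 = 0, rearrange to (I - Q) a = r where r[i] = P(i -> S0):
  [11/20, 0, 0, -1/10] . (a_S1, a_S2, a_S3, a_S4) = 3/10
  [-1/10, 19/20, -1/20, -1/20] . (a_S1, a_S2, a_S3, a_S4) = 7/10
  [-3/10, -7/20, 9/10, -1/20] . (a_S1, a_S2, a_S3, a_S4) = 0
  [-1/5, -1/10, -3/20, 9/10] . (a_S1, a_S2, a_S3, a_S4) = 1/20

Solving yields:
  a_S1 = 18875/30719
  a_S2 = 52271/61438
  a_S3 = 17103/30719
  a_S4 = 23311/61438

Starting state is S4, so the absorption probability is a_S4 = 23311/61438.

Answer: 23311/61438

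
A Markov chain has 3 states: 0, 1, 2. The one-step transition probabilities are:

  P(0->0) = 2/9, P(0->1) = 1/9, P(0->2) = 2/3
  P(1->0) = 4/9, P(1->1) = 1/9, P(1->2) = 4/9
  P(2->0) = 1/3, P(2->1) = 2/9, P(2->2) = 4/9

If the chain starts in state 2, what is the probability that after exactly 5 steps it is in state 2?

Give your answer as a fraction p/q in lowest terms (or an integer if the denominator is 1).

Computing P^5 by repeated multiplication:
P^1 =
  0: [2/9, 1/9, 2/3]
  1: [4/9, 1/9, 4/9]
  2: [1/3, 2/9, 4/9]
P^2 =
  0: [26/81, 5/27, 40/81]
  1: [8/27, 13/81, 44/81]
  2: [26/81, 13/81, 14/27]
P^3 =
  0: [232/729, 121/729, 376/729]
  1: [232/729, 125/729, 124/243]
  2: [230/729, 41/243, 376/729]
P^4 =
  0: [692/2187, 1105/6561, 3380/6561]
  1: [2080/6561, 367/2187, 3380/6561]
  2: [2080/6561, 1105/6561, 3376/6561]
P^5 =
  0: [18712/59049, 9941/59049, 10132/19683]
  1: [18704/59049, 9941/59049, 30404/59049]
  2: [6236/19683, 9937/59049, 30404/59049]

(P^5)[2 -> 2] = 30404/59049

Answer: 30404/59049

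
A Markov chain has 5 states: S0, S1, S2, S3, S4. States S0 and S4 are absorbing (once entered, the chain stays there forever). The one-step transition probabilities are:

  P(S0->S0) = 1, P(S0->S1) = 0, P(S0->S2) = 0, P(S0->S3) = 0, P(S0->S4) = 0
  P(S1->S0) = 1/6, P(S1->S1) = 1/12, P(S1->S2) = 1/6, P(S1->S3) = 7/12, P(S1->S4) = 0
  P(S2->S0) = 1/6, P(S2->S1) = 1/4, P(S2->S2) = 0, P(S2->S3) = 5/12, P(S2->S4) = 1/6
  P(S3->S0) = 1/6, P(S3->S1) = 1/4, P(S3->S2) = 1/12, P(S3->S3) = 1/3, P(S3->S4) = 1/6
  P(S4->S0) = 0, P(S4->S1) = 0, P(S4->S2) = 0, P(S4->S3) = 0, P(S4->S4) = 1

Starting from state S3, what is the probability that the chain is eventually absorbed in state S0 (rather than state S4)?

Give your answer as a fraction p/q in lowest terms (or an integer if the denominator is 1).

Answer: 14/25

Derivation:
Let a_i = P(absorbed in S0 | start in state i).
Boundary conditions: a_S0 = 1, a_S4 = 0.
For each transient state i, a_i = sum_j P(i->j) * a_j:
  a_S1 = 1/6*a_S0 + 1/12*a_S1 + 1/6*a_S2 + 7/12*a_S3 + 0*a_S4
  a_S2 = 1/6*a_S0 + 1/4*a_S1 + 0*a_S2 + 5/12*a_S3 + 1/6*a_S4
  a_S3 = 1/6*a_S0 + 1/4*a_S1 + 1/12*a_S2 + 1/3*a_S3 + 1/6*a_S4

Substituting a_S0 = 1 and a_S4 = 0, rearrange to (I - Q) a = r where r[i] = P(i -> S0):
  [11/12, -1/6, -7/12] . (a_S1, a_S2, a_S3) = 1/6
  [-1/4, 1, -5/12] . (a_S1, a_S2, a_S3) = 1/6
  [-1/4, -1/12, 2/3] . (a_S1, a_S2, a_S3) = 1/6

Solving yields:
  a_S1 = 16/25
  a_S2 = 14/25
  a_S3 = 14/25

Starting state is S3, so the absorption probability is a_S3 = 14/25.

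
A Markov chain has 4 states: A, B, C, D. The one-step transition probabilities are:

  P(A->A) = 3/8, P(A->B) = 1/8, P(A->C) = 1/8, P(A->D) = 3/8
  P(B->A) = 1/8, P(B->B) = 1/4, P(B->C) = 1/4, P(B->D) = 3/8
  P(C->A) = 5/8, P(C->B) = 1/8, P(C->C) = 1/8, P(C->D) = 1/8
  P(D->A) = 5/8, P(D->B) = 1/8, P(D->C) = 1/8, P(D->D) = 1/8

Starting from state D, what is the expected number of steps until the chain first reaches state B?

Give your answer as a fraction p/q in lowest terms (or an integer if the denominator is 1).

Let h_i = expected steps to first reach B from state i.
Boundary: h_B = 0.
First-step equations for the other states:
  h_A = 1 + 3/8*h_A + 1/8*h_B + 1/8*h_C + 3/8*h_D
  h_C = 1 + 5/8*h_A + 1/8*h_B + 1/8*h_C + 1/8*h_D
  h_D = 1 + 5/8*h_A + 1/8*h_B + 1/8*h_C + 1/8*h_D

Substituting h_B = 0 and rearranging gives the linear system (I - Q) h = 1:
  [5/8, -1/8, -3/8] . (h_A, h_C, h_D) = 1
  [-5/8, 7/8, -1/8] . (h_A, h_C, h_D) = 1
  [-5/8, -1/8, 7/8] . (h_A, h_C, h_D) = 1

Solving yields:
  h_A = 8
  h_C = 8
  h_D = 8

Starting state is D, so the expected hitting time is h_D = 8.

Answer: 8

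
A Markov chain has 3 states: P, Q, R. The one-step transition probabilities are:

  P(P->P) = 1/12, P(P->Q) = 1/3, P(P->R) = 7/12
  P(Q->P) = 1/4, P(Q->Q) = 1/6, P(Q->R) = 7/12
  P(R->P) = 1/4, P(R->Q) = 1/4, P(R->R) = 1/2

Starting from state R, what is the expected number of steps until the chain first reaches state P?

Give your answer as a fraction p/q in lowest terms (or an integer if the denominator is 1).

Let h_i = expected steps to first reach P from state i.
Boundary: h_P = 0.
First-step equations for the other states:
  h_Q = 1 + 1/4*h_P + 1/6*h_Q + 7/12*h_R
  h_R = 1 + 1/4*h_P + 1/4*h_Q + 1/2*h_R

Substituting h_P = 0 and rearranging gives the linear system (I - Q) h = 1:
  [5/6, -7/12] . (h_Q, h_R) = 1
  [-1/4, 1/2] . (h_Q, h_R) = 1

Solving yields:
  h_Q = 4
  h_R = 4

Starting state is R, so the expected hitting time is h_R = 4.

Answer: 4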